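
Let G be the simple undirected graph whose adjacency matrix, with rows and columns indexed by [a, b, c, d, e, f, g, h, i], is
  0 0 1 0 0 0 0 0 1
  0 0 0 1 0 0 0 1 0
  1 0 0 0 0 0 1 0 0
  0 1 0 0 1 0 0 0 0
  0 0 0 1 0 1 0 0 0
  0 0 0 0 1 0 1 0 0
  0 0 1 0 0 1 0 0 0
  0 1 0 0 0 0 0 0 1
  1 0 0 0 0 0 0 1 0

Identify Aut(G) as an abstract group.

G is 2-regular and connected on 9 vertices, i.e. the cycle C_9. C_9 has 9 rotations and 9 reflections, so Aut(C_9) ≅ D_9 of order 18.

D_9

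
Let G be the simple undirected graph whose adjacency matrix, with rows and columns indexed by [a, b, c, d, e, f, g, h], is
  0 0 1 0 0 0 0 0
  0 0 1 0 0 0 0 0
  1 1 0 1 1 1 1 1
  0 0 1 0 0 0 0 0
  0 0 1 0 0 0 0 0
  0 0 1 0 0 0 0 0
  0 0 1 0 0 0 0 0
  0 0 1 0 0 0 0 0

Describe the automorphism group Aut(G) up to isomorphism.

the symmetric group on 7 letters

Vertex c has degree 7 and every other vertex has degree 1, so G is the star K_{1,7} with centre c. The 7 leaves are pairwise interchangeable while the centre is fixed, giving Aut(G) = S_7.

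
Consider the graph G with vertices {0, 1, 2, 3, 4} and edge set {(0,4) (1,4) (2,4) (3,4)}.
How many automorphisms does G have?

Vertex 4 has degree 4 and every other vertex has degree 1, so G is the star K_{1,4} with centre 4. The 4 leaves are pairwise interchangeable while the centre is fixed, giving Aut(G) = S_4.

24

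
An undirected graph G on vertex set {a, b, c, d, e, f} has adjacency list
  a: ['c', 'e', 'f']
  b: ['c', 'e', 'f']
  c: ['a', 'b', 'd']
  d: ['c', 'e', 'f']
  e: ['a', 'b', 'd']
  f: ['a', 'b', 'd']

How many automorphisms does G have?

G is 3-regular and bipartite with parts {a, b, d} and {c, e, f} (each part is independent and every cross-pair is an edge), so G = K_{3,3}. Aut(K_{3,3}) is the wreath product S_3 ≀ Z_2: permute within each part, then optionally swap the parts; |Aut| = 2·(3!)² = 72.

72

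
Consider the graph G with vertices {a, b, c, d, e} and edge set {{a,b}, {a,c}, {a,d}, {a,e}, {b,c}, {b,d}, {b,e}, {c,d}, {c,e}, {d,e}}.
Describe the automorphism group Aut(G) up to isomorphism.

S_5

Every vertex has degree 4, so G is the complete graph K_5. Every bijection on the vertex set is an automorphism of K_5; hence Aut(K_5) ≅ S_5, order 120.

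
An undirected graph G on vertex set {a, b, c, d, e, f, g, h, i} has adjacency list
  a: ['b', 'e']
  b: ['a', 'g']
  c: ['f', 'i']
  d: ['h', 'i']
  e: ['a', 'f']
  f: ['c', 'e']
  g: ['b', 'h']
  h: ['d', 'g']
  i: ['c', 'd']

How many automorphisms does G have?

G is 2-regular and connected on 9 vertices, i.e. the cycle C_9. The automorphisms of the 9-cycle are exactly the symmetries of a regular 9-gon: the dihedral group D_9, |D_9| = 18.

18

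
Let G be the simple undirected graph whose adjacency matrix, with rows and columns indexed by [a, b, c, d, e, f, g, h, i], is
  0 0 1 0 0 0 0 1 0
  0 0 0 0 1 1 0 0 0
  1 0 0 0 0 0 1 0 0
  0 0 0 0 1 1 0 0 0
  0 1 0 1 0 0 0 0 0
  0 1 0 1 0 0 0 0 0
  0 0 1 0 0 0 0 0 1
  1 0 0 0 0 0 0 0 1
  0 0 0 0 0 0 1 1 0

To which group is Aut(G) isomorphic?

G has two connected components, {a, c, g, h, i} and {b, d, e, f}; each is 2-regular, so G = C_5 ⊔ C_4. No automorphism exchanges components of different sizes, hence Aut(G) is the direct product D_4 × D_5, order 80.

D_4 × D_5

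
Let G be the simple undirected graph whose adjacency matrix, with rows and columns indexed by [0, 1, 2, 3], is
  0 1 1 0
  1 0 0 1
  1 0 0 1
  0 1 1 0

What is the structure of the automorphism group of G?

G is 2-regular and bipartite on 2^2 = 4 vertices with girth 4; it is the hypercube graph Q_2. Aut(Q_2) consists of the signed permutations of the 2 coordinate axes: 2! permutations times 2^2 sign flips, so |Aut| = 2^2·2! = 8.

D_4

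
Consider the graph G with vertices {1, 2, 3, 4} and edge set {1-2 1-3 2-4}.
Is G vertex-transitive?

No

Automorphisms preserve degree, but G has vertices of degree 1 and vertices of degree 2; no automorphism maps one to the other, so G is not vertex-transitive.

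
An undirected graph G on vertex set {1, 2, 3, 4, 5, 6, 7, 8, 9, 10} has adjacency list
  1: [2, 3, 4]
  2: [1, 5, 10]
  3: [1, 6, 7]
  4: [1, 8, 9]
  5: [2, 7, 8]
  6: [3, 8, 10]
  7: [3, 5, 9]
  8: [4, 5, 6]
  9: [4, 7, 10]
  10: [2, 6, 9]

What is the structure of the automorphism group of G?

G is 3-regular on 10 vertices with no triangles and no 4-cycles (girth 5): this is the Petersen graph. Viewing the Petersen graph as the Kneser graph K(5,2) — vertices are 2-subsets of {1,…,5}, edges join disjoint pairs — its automorphisms are exactly the permutations of the 5-element set, so Aut ≅ S_5 of order 120.

S_5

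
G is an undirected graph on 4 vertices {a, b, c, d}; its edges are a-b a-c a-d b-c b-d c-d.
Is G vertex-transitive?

Yes

All 4 vertices are pairwise adjacent: G = K_4. Any permutation of the 4 vertices preserves K_4, so Aut(K_4) = S_4 of order 4! = 24. This group acts transitively on the 4 vertices.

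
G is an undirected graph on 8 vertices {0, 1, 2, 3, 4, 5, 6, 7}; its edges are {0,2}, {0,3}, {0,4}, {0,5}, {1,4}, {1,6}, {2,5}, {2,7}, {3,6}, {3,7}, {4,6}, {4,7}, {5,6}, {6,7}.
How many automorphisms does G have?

Degrees alone do not determine every vertex (e.g. 0 and 4 both have degree 4), but their neighbour-degree multisets differ: N(0) has degrees [3, 3, 3, 4] while N(4) has degrees [2, 4, 4, 5]. Repeating this refinement separates all vertices, so the only automorphism is the identity.

1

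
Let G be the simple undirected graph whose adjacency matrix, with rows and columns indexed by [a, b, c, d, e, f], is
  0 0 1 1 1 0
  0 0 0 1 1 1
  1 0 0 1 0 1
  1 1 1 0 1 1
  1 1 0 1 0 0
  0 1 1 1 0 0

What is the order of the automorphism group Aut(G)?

Vertex d is the unique vertex of degree 5; the remaining 5 vertices each have degree 3 and induce a cycle, so G is the wheel on 6 vertices with hub d. With the hub fixed, the remaining symmetry is that of the rim cycle C_5, giving the dihedral group D_5.

10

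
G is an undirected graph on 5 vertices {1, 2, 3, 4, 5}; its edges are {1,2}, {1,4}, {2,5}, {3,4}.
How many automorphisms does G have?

The degree sequence is [2, 2, 1, 2, 1]; the two degree-1 vertices 3 and 5 are the ends of a path, so G = P_5. The only nontrivial automorphism of a path is the end-to-end reflection, so Aut(G) ≅ Z_2.

2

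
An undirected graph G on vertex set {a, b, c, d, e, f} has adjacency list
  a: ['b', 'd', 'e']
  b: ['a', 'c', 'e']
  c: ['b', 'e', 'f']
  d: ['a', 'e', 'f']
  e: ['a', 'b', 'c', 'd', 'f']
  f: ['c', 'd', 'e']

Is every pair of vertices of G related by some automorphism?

No

Vertex e is the only vertex of degree 5, so every automorphism fixes it; G is not vertex-transitive.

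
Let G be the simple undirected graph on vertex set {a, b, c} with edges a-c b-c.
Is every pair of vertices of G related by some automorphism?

No

Vertex c is the only vertex of degree 2, so every automorphism fixes it; G is not vertex-transitive.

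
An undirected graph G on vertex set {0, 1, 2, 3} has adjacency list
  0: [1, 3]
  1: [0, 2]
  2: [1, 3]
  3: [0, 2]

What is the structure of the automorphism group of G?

G is 2-regular and bipartite on 2^2 = 4 vertices with girth 4; it is the hypercube graph Q_2. Aut(Q_2) consists of the signed permutations of the 2 coordinate axes: 2! permutations times 2^2 sign flips, so |Aut| = 2^2·2! = 8.

D_4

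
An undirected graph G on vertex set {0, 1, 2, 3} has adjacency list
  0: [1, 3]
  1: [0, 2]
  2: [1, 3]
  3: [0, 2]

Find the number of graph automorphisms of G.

8

G is 2-regular and bipartite on 2^2 = 4 vertices with girth 4; it is the hypercube graph Q_2. Aut(Q_2) consists of the signed permutations of the 2 coordinate axes: 2! permutations times 2^2 sign flips, so |Aut| = 2^2·2! = 8.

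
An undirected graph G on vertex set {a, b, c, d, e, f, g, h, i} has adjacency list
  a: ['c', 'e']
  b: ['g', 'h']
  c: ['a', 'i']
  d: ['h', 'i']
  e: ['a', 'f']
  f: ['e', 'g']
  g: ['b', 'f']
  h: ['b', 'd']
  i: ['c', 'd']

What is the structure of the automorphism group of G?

the dihedral group of order 18

G is 2-regular and connected on 9 vertices, i.e. the cycle C_9. C_9 has 9 rotations and 9 reflections, so Aut(C_9) ≅ D_9 of order 18.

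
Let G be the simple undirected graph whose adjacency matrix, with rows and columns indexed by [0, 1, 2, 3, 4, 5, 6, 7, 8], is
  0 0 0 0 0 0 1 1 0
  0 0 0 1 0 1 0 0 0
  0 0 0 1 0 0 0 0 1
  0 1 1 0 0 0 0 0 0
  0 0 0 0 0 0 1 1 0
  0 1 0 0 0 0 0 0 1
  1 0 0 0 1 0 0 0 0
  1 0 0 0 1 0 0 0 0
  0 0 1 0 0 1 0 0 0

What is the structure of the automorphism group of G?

D_4 × D_5

G has two connected components, {1, 2, 3, 5, 8} and {0, 4, 6, 7}; each is 2-regular, so G = C_5 ⊔ C_4. The components are non-isomorphic (different sizes), so Aut(G) = Aut(C_4) × Aut(C_5) = D_4 × D_5 of order 8·10 = 80.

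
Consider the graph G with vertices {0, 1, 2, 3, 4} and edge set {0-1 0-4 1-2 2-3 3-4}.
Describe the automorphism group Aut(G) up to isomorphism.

D_5

G is 2-regular and connected on 5 vertices, i.e. the cycle C_5. The automorphisms of the 5-cycle are exactly the symmetries of a regular 5-gon: the dihedral group D_5, |D_5| = 10.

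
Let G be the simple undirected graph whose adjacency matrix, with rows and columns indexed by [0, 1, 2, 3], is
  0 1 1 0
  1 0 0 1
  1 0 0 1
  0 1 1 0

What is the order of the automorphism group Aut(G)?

8

G is 2-regular and bipartite on 2^2 = 4 vertices with girth 4; it is the hypercube graph Q_2. Aut(Q_2) consists of the signed permutations of the 2 coordinate axes: 2! permutations times 2^2 sign flips, so |Aut| = 2^2·2! = 8.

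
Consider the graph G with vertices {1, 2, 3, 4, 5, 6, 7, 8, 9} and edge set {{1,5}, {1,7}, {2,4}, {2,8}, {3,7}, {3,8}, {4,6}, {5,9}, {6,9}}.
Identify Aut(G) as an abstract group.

the dihedral group of order 18

G is 2-regular and connected on 9 vertices, i.e. the cycle C_9. The automorphisms of the 9-cycle are exactly the symmetries of a regular 9-gon: the dihedral group D_9, |D_9| = 18.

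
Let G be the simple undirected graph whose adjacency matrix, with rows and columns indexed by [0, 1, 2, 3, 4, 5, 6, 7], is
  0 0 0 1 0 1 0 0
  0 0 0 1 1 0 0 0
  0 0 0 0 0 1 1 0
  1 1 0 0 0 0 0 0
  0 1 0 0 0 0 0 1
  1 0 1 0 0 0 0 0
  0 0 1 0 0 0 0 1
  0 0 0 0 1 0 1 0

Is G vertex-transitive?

Every vertex has degree 2 and the graph is connected, so G is the 8-cycle C_8. C_8 has 8 rotations and 8 reflections, so Aut(C_8) ≅ D_8 of order 16. Under this action every vertex can be carried to every other, so G is vertex-transitive.

Yes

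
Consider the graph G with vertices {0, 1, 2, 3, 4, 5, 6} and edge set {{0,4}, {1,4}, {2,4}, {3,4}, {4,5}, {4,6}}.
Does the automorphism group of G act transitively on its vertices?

No

Vertex 4 is the only vertex of degree 6, so every automorphism fixes it; G is not vertex-transitive.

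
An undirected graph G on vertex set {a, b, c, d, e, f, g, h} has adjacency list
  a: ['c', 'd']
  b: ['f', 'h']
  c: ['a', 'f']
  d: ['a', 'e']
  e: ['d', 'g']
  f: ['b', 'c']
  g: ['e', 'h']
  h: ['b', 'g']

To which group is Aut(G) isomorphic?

the dihedral group of order 16

Every vertex has degree 2 and the graph is connected, so G is the 8-cycle C_8. The automorphisms of the 8-cycle are exactly the symmetries of a regular 8-gon: the dihedral group D_8, |D_8| = 16.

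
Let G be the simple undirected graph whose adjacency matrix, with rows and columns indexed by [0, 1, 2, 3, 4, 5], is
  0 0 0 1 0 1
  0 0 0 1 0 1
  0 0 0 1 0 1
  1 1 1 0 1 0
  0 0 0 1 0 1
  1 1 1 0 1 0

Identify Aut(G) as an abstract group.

S_4 × S_2

The vertices split by degree into {3, 5} (degree 4) and {0, 1, 2, 4} (degree 2); every edge runs between the two parts, so G is the complete bipartite graph K_{2,4}. Automorphisms preserve the bipartition setwise (since the parts differ in size) and act as S_4 × S_2 within it; |Aut| = 48.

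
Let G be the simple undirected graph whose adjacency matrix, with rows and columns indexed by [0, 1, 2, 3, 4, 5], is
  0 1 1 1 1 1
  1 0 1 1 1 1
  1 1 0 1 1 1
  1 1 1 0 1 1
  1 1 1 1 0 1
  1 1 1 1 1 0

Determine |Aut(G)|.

Every vertex has degree 5, so G is the complete graph K_6. Any permutation of the 6 vertices preserves K_6, so Aut(K_6) = S_6 of order 6! = 720.

720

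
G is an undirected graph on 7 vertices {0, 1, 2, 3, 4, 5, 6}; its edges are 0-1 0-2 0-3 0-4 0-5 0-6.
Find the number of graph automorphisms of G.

720

Vertex 0 has degree 6 and every other vertex has degree 1, so G is the star K_{1,6} with centre 0. The 6 leaves are pairwise interchangeable while the centre is fixed, giving Aut(G) = S_6.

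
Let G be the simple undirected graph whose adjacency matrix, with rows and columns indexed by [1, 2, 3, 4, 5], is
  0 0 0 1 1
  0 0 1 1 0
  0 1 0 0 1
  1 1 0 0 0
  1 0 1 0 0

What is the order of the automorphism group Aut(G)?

10

Every vertex has degree 2 and the graph is connected, so G is the 5-cycle C_5. C_5 has 5 rotations and 5 reflections, so Aut(C_5) ≅ D_5 of order 10.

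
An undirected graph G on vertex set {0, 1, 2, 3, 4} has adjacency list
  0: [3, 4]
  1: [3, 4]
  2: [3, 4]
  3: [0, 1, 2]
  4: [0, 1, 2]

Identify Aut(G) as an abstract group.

The vertices split by degree into {3, 4} (degree 3) and {0, 1, 2} (degree 2); every edge runs between the two parts, so G is the complete bipartite graph K_{2,3}. Automorphisms preserve the bipartition setwise (since the parts differ in size) and act as S_3 × S_2 within it; |Aut| = 12.

S_3 × S_2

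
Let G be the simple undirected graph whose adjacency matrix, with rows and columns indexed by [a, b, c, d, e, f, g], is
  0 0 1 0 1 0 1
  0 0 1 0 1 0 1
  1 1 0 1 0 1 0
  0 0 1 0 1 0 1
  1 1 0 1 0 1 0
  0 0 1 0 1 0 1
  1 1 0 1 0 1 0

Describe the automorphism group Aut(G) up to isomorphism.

S_3 × S_4

The vertices split by degree into {c, e, g} (degree 4) and {a, b, d, f} (degree 3); every edge runs between the two parts, so G is the complete bipartite graph K_{3,4}. The parts have unequal sizes, so no automorphism swaps them; each part is permuted independently, giving S_3 × S_4 of order 3!·4! = 144.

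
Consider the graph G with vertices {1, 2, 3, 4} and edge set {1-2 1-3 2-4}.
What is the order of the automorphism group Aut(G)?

2

The degree sequence is [2, 2, 1, 1]; the two degree-1 vertices 3 and 4 are the ends of a path, so G = P_4. A path has exactly one nontrivial symmetry — reversal — giving Aut(G) of order 2.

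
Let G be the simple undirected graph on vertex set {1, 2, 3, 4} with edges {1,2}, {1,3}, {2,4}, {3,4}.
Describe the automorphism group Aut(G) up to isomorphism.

G is 2-regular and bipartite on 2^2 = 4 vertices with girth 4; it is the hypercube graph Q_2. The symmetry group of the 2-cube is the hyperoctahedral group B_2 = Z_2 ≀ S_2, of order 2^2·2! = 8.

D_4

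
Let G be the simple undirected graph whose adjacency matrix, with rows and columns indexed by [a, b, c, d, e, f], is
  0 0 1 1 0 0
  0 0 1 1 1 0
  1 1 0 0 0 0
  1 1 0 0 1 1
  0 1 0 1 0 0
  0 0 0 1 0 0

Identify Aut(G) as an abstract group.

Degrees alone do not determine every vertex (e.g. a and c both have degree 2), but their neighbour-degree multisets differ: N(a) has degrees [2, 4] while N(c) has degrees [2, 3]. Repeating this refinement separates all vertices, so the only automorphism is the identity.

{e}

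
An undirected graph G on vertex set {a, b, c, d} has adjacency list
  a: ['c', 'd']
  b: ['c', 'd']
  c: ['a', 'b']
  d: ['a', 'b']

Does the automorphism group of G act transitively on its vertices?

Yes

G is 2-regular and bipartite on 2^2 = 4 vertices with girth 4; it is the hypercube graph Q_2. Aut(Q_2) consists of the signed permutations of the 2 coordinate axes: 2! permutations times 2^2 sign flips, so |Aut| = 2^2·2! = 8. Under this action every vertex can be carried to every other, so G is vertex-transitive.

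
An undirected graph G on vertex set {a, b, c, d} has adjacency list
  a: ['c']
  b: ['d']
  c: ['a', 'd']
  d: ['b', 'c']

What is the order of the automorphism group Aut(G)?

2

The degree sequence is [1, 1, 2, 2]; the two degree-1 vertices a and b are the ends of a path, so G = P_4. The only nontrivial automorphism of a path is the end-to-end reflection, so Aut(G) ≅ Z_2.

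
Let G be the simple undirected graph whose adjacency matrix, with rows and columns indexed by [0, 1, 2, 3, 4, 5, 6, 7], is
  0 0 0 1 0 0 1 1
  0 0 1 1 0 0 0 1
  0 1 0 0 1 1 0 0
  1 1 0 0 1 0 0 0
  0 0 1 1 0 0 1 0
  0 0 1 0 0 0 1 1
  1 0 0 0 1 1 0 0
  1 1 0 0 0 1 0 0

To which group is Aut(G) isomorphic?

G is 3-regular and bipartite on 2^3 = 8 vertices with girth 4; it is the hypercube graph Q_3. The symmetry group of the 3-cube is the hyperoctahedral group B_3 = Z_2 ≀ S_3, of order 2^3·3! = 48.

the hyperoctahedral group B_3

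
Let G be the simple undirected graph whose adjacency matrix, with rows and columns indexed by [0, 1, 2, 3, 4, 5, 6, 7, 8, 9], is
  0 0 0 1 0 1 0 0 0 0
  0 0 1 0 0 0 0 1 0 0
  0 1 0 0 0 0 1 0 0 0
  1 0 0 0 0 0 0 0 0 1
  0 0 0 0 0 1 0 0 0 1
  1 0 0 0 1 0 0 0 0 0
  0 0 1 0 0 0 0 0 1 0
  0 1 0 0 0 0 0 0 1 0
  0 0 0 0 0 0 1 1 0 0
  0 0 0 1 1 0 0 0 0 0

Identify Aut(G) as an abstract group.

G has two connected components, {0, 3, 4, 5, 9} and {1, 2, 6, 7, 8}; each is 2-regular, so G = C_5 ⊔ C_5. With two isomorphic components, Aut(G) = Aut(C_5) ≀ S_2 = (D_5 × D_5) ⋊ Z_2: permute each cycle by D_5, then optionally swap the two cycles. Order 2·(2·5)² = 200.

D_5 ≀ Z_2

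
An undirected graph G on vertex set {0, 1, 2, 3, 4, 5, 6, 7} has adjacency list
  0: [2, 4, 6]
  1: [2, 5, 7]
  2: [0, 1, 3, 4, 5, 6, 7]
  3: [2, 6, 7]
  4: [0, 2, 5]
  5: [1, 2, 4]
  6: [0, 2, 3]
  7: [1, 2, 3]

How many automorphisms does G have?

14

Vertex 2 is the unique vertex of degree 7; the remaining 7 vertices each have degree 3 and induce a cycle, so G is the wheel on 8 vertices with hub 2. Every automorphism fixes the hub and acts on the rim 7-cycle, so Aut(G) ≅ Aut(C_7) = D_7 of order 14.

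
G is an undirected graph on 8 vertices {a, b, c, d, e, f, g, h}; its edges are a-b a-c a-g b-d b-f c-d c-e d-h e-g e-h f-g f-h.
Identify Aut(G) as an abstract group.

the hyperoctahedral group B_3

G is 3-regular and bipartite on 2^3 = 8 vertices with girth 4; it is the hypercube graph Q_3. Aut(Q_3) consists of the signed permutations of the 3 coordinate axes: 3! permutations times 2^3 sign flips, so |Aut| = 2^3·3! = 48.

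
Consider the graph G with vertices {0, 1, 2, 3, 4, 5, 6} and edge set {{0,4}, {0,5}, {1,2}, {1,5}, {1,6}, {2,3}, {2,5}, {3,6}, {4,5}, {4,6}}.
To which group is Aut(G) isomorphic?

The degree sequence is [2, 3, 3, 2, 3, 4, 3]. Checking the degree-preserving permutations of the vertex set shows that none except the identity preserves every edge, so Aut(G) is trivial.

1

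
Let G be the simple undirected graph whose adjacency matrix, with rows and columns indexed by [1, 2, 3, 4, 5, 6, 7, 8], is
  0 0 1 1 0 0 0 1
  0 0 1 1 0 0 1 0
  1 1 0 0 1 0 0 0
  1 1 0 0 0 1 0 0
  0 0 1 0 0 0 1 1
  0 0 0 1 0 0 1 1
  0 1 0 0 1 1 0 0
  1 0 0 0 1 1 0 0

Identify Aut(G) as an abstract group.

G is 3-regular and bipartite on 2^3 = 8 vertices with girth 4; it is the hypercube graph Q_3. Aut(Q_3) consists of the signed permutations of the 3 coordinate axes: 3! permutations times 2^3 sign flips, so |Aut| = 2^3·3! = 48.

Z_2^3 ⋊ S_3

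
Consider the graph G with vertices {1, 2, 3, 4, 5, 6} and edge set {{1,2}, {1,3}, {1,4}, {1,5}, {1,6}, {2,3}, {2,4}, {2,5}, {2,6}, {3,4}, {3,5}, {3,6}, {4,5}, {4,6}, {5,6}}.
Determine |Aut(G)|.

Every vertex has degree 5, so G is the complete graph K_6. Any permutation of the 6 vertices preserves K_6, so Aut(K_6) = S_6 of order 6! = 720.

720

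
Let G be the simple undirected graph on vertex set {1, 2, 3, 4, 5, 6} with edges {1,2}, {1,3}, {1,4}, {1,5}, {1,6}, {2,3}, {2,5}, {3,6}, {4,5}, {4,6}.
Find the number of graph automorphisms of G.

Vertex 1 is the unique vertex of degree 5; the remaining 5 vertices each have degree 3 and induce a cycle, so G is the wheel on 6 vertices with hub 1. With the hub fixed, the remaining symmetry is that of the rim cycle C_5, giving the dihedral group D_5.

10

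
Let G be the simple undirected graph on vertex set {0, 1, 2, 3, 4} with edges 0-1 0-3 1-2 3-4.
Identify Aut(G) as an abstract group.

the cyclic group of order 2

The degree sequence is [2, 2, 1, 2, 1]; the two degree-1 vertices 2 and 4 are the ends of a path, so G = P_5. The only nontrivial automorphism of a path is the end-to-end reflection, so Aut(G) ≅ Z_2.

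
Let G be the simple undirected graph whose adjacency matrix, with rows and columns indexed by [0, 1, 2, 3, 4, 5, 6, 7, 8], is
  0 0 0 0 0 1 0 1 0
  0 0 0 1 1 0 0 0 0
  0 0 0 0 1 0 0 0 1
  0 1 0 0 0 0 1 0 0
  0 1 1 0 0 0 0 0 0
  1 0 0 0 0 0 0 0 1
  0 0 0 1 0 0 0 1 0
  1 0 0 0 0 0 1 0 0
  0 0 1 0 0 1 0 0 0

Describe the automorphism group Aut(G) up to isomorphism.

G is 2-regular and connected on 9 vertices, i.e. the cycle C_9. The automorphisms of the 9-cycle are exactly the symmetries of a regular 9-gon: the dihedral group D_9, |D_9| = 18.

the dihedral group of order 18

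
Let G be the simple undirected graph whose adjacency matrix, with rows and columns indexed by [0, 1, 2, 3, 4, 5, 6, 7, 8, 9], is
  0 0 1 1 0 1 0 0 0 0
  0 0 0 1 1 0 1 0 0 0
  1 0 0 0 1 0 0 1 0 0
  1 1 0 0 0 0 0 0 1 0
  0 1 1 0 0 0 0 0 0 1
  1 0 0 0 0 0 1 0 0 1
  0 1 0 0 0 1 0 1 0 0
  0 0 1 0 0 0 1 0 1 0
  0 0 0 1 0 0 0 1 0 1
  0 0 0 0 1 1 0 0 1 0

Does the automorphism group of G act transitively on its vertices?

Yes

G is 3-regular on 10 vertices with no triangles and no 4-cycles (girth 5): this is the Petersen graph. Viewing the Petersen graph as the Kneser graph K(5,2) — vertices are 2-subsets of {1,…,5}, edges join disjoint pairs — its automorphisms are exactly the permutations of the 5-element set, so Aut ≅ S_5 of order 120. This group acts transitively on the 10 vertices.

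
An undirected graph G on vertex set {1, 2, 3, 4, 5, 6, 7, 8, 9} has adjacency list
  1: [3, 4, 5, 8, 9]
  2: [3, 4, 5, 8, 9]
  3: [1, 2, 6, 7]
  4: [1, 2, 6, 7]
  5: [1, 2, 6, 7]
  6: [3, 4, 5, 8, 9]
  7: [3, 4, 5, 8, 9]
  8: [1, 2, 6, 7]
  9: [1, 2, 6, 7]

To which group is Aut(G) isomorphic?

S_4 × S_5

The vertices split by degree into {1, 2, 6, 7} (degree 5) and {3, 4, 5, 8, 9} (degree 4); every edge runs between the two parts, so G is the complete bipartite graph K_{4,5}. Automorphisms preserve the bipartition setwise (since the parts differ in size) and act as S_4 × S_5 within it; |Aut| = 2880.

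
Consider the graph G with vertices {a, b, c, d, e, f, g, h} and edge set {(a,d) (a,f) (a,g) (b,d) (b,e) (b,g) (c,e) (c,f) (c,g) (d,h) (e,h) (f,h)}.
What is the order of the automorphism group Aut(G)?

G is 3-regular and bipartite on 2^3 = 8 vertices with girth 4; it is the hypercube graph Q_3. Aut(Q_3) consists of the signed permutations of the 3 coordinate axes: 3! permutations times 2^3 sign flips, so |Aut| = 2^3·3! = 48.

48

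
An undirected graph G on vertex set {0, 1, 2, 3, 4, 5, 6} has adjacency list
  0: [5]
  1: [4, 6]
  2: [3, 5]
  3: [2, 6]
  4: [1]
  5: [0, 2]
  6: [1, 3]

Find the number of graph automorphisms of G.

2

The degree sequence is [1, 2, 2, 2, 1, 2, 2]; the two degree-1 vertices 0 and 4 are the ends of a path, so G = P_7. The only nontrivial automorphism of a path is the end-to-end reflection, so Aut(G) ≅ Z_2.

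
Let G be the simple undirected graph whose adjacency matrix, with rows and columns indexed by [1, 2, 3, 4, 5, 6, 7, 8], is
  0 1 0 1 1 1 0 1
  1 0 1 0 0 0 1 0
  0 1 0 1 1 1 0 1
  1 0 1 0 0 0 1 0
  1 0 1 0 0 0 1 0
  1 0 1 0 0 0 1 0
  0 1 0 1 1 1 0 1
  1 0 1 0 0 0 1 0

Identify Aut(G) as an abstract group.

The vertices split by degree into {1, 3, 7} (degree 5) and {2, 4, 5, 6, 8} (degree 3); every edge runs between the two parts, so G is the complete bipartite graph K_{3,5}. Automorphisms preserve the bipartition setwise (since the parts differ in size) and act as S_5 × S_3 within it; |Aut| = 720.

S_5 × S_3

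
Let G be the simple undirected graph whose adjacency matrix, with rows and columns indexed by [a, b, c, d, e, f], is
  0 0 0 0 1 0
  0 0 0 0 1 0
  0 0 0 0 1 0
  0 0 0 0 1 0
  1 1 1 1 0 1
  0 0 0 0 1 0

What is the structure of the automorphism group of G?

S_5

Vertex e has degree 5 and every other vertex has degree 1, so G is the star K_{1,5} with centre e. The 5 leaves are pairwise interchangeable while the centre is fixed, giving Aut(G) = S_5.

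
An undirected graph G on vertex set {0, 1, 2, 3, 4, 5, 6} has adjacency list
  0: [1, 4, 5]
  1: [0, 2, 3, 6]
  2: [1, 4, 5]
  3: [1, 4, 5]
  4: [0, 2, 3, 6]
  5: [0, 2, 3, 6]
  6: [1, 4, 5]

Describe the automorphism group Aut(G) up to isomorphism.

S_4 × S_3

The vertices split by degree into {1, 4, 5} (degree 4) and {0, 2, 3, 6} (degree 3); every edge runs between the two parts, so G is the complete bipartite graph K_{3,4}. The parts have unequal sizes, so no automorphism swaps them; each part is permuted independently, giving S_4 × S_3 of order 4!·3! = 144.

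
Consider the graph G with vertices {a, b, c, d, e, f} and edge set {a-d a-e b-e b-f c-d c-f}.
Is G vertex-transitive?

Yes

G is 2-regular and connected on 6 vertices, i.e. the cycle C_6. The automorphisms of the 6-cycle are exactly the symmetries of a regular 6-gon: the dihedral group D_6, |D_6| = 12. This group acts transitively on the 6 vertices.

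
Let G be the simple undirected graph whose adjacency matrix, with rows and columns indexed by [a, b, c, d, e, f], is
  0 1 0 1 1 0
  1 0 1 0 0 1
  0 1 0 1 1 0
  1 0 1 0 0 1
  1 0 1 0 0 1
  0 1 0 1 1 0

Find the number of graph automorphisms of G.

72

G is 3-regular and bipartite with parts {b, d, e} and {a, c, f} (each part is independent and every cross-pair is an edge), so G = K_{3,3}. Each part can be permuted independently (S_3 × S_3) and the two equal-size parts can also be swapped, giving (S_3 × S_3) ⋊ Z_2 of order 2·(3!)² = 72.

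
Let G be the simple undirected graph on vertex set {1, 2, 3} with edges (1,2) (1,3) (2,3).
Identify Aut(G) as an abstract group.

S_3

All 3 vertices are pairwise adjacent: G = K_3. Every bijection on the vertex set is an automorphism of K_3; hence Aut(K_3) ≅ S_3, order 6.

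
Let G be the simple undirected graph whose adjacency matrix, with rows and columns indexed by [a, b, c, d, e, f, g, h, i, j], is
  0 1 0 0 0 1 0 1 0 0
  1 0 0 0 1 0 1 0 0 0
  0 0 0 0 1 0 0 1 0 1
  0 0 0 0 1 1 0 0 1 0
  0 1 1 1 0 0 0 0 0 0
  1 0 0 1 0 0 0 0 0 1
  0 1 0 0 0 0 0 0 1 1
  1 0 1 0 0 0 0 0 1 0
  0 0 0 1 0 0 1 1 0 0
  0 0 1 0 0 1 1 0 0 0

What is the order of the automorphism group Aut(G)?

120

G is 3-regular on 10 vertices with no triangles and no 4-cycles (girth 5): this is the Petersen graph. It is a classical fact that the Petersen graph has automorphism group S_5 (order 120), arising from its description as the Kneser graph K(5,2).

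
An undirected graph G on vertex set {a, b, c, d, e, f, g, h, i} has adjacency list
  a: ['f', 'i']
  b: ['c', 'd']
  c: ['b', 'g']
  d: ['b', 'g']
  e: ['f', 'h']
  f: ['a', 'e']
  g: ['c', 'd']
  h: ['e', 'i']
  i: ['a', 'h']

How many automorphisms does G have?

G has two connected components, {a, e, f, h, i} and {b, c, d, g}; each is 2-regular, so G = C_5 ⊔ C_4. No automorphism exchanges components of different sizes, hence Aut(G) is the direct product D_4 × D_5, order 80.

80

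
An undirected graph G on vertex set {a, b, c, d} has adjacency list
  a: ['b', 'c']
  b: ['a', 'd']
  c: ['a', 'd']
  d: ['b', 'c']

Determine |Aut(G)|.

8

G is 2-regular and bipartite on 2^2 = 4 vertices with girth 4; it is the hypercube graph Q_2. The symmetry group of the 2-cube is the hyperoctahedral group B_2 = Z_2 ≀ S_2, of order 2^2·2! = 8.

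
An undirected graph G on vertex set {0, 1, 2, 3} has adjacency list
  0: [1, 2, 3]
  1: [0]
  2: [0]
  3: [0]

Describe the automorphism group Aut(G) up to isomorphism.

Vertex 0 has degree 3 and every other vertex has degree 1, so G is the star K_{1,3} with centre 0. Any automorphism fixes the centre and permutes the 3 leaves freely, so Aut(G) ≅ S_3 of order 3! = 6.

the symmetric group on 3 letters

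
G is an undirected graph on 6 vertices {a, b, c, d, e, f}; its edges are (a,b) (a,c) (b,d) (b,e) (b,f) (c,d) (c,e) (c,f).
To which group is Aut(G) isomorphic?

The vertices split by degree into {b, c} (degree 4) and {a, d, e, f} (degree 2); every edge runs between the two parts, so G is the complete bipartite graph K_{2,4}. Automorphisms preserve the bipartition setwise (since the parts differ in size) and act as S_2 × S_4 within it; |Aut| = 48.

S_2 × S_4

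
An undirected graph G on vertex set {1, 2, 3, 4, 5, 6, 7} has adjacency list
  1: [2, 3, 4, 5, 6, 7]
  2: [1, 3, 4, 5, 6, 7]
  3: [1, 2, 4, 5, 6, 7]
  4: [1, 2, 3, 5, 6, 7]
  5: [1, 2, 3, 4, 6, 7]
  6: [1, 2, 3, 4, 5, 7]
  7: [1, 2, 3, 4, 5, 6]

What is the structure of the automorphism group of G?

S_7

Every vertex has degree 6, so G is the complete graph K_7. Any permutation of the 7 vertices preserves K_7, so Aut(K_7) = S_7 of order 7! = 5040.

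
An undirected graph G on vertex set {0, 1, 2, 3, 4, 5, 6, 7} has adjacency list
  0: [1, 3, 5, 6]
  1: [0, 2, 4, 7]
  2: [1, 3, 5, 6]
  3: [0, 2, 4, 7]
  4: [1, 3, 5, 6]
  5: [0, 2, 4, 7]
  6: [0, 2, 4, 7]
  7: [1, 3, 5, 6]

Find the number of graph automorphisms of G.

G is 4-regular and bipartite with parts {1, 3, 5, 6} and {0, 2, 4, 7} (each part is independent and every cross-pair is an edge), so G = K_{4,4}. Aut(K_{4,4}) is the wreath product S_4 ≀ Z_2: permute within each part, then optionally swap the parts; |Aut| = 2·(4!)² = 1152.

1152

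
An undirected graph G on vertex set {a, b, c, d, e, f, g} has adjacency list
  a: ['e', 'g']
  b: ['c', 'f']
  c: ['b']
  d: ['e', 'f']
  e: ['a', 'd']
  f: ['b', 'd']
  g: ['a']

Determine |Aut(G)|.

2

The degree sequence is [2, 2, 1, 2, 2, 2, 1]; the two degree-1 vertices c and g are the ends of a path, so G = P_7. The only nontrivial automorphism of a path is the end-to-end reflection, so Aut(G) ≅ Z_2.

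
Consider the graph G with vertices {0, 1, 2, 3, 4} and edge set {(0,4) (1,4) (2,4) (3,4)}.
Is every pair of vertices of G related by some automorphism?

Vertex 4 is the only vertex of degree 4, so every automorphism fixes it; G is not vertex-transitive.

No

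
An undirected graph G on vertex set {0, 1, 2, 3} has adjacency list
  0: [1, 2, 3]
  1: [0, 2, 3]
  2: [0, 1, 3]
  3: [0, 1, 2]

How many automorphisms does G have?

24

Every vertex has degree 3, so G is the complete graph K_4. Any permutation of the 4 vertices preserves K_4, so Aut(K_4) = S_4 of order 4! = 24.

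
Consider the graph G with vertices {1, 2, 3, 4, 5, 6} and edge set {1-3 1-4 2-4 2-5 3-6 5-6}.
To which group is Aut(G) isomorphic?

G is 2-regular and connected on 6 vertices, i.e. the cycle C_6. C_6 has 6 rotations and 6 reflections, so Aut(C_6) ≅ D_6 of order 12.

D_6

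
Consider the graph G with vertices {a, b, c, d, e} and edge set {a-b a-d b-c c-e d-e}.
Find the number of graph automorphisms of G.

10

Every vertex has degree 2 and the graph is connected, so G is the 5-cycle C_5. The automorphisms of the 5-cycle are exactly the symmetries of a regular 5-gon: the dihedral group D_5, |D_5| = 10.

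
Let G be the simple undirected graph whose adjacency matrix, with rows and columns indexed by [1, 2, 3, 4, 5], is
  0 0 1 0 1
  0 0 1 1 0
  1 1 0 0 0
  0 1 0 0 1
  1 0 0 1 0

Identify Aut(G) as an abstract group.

D_5

G is 2-regular and connected on 5 vertices, i.e. the cycle C_5. C_5 has 5 rotations and 5 reflections, so Aut(C_5) ≅ D_5 of order 10.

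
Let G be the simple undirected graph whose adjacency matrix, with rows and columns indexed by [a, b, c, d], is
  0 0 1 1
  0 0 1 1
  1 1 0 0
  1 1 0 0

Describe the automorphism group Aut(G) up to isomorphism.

G is 2-regular and connected on 4 vertices, i.e. the cycle C_4. C_4 has 4 rotations and 4 reflections, so Aut(C_4) ≅ D_4 of order 8.

the dihedral group of order 8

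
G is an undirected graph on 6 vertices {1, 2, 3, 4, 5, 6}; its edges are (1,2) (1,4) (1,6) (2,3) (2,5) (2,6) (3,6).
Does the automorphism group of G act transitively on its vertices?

Vertex 2 is the only vertex of degree 4, so every automorphism fixes it; G is not vertex-transitive.

No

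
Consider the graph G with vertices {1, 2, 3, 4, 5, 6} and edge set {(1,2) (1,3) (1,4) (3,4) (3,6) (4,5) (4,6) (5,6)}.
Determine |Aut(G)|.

Degrees alone do not determine every vertex (e.g. 1 and 3 both have degree 3), but their neighbour-degree multisets differ: N(1) has degrees [1, 3, 4] while N(3) has degrees [3, 3, 4]. Repeating this refinement separates all vertices, so the only automorphism is the identity.

1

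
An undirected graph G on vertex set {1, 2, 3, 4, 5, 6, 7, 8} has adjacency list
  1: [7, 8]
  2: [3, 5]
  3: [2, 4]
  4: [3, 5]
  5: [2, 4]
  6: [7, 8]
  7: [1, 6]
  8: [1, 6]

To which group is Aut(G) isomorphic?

D_4 ≀ Z_2

G has two connected components, {1, 6, 7, 8} and {2, 3, 4, 5}; each is 2-regular, so G = C_4 ⊔ C_4. Aut of a disjoint union of two copies of C_4 is the wreath product D_4 ≀ Z_2, of order 2·8² = 128.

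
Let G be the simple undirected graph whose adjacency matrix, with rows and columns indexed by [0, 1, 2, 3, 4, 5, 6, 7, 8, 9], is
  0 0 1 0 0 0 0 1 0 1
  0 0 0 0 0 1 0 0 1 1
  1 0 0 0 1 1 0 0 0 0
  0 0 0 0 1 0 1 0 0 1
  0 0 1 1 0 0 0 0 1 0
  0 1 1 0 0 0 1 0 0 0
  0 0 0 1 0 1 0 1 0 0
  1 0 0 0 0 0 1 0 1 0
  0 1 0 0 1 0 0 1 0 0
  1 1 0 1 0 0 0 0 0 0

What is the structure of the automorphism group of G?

G is 3-regular on 10 vertices with no triangles and no 4-cycles (girth 5): this is the Petersen graph. Viewing the Petersen graph as the Kneser graph K(5,2) — vertices are 2-subsets of {1,…,5}, edges join disjoint pairs — its automorphisms are exactly the permutations of the 5-element set, so Aut ≅ S_5 of order 120.

S_5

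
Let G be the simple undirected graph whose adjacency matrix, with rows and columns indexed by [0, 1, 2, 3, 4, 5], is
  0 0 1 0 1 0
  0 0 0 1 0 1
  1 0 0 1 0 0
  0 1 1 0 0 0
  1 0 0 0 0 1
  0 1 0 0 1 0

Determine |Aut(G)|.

Every vertex has degree 2 and the graph is connected, so G is the 6-cycle C_6. C_6 has 6 rotations and 6 reflections, so Aut(C_6) ≅ D_6 of order 12.

12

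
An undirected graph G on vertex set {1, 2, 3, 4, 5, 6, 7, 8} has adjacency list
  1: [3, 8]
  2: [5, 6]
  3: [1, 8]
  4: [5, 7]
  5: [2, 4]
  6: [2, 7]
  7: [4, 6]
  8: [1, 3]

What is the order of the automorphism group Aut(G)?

60

G has two connected components, {2, 4, 5, 6, 7} and {1, 3, 8}; each is 2-regular, so G = C_5 ⊔ C_3. No automorphism exchanges components of different sizes, hence Aut(G) is the direct product D_3 × D_5, order 60.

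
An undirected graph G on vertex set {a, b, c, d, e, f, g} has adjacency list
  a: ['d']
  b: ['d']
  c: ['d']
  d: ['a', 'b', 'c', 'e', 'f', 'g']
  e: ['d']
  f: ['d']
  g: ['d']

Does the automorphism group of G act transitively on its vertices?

Vertex d is the only vertex of degree 6, so every automorphism fixes it; G is not vertex-transitive.

No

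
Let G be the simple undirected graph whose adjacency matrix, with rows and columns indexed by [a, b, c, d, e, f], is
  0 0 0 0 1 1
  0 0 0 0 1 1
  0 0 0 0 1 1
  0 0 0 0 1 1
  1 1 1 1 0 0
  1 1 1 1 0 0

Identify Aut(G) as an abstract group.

The vertices split by degree into {e, f} (degree 4) and {a, b, c, d} (degree 2); every edge runs between the two parts, so G is the complete bipartite graph K_{2,4}. The parts have unequal sizes, so no automorphism swaps them; each part is permuted independently, giving S_2 × S_4 of order 2!·4! = 48.

S_2 × S_4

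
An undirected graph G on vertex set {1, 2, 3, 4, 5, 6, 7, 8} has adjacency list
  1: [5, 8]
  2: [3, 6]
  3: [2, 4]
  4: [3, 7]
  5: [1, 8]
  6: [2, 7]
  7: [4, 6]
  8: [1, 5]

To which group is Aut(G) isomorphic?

D_5 × D_3

G has two connected components, {2, 3, 4, 6, 7} and {1, 5, 8}; each is 2-regular, so G = C_5 ⊔ C_3. The components are non-isomorphic (different sizes), so Aut(G) = Aut(C_5) × Aut(C_3) = D_5 × D_3 of order 10·6 = 60.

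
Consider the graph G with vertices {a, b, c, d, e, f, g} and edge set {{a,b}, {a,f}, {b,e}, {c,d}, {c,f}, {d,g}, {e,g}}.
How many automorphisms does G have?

G is 2-regular and connected on 7 vertices, i.e. the cycle C_7. C_7 has 7 rotations and 7 reflections, so Aut(C_7) ≅ D_7 of order 14.

14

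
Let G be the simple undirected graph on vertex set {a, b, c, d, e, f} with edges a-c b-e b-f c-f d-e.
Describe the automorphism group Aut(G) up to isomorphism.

The degree sequence is [1, 2, 2, 1, 2, 2]; the two degree-1 vertices a and d are the ends of a path, so G = P_6. A path has exactly one nontrivial symmetry — reversal — giving Aut(G) of order 2.

C_2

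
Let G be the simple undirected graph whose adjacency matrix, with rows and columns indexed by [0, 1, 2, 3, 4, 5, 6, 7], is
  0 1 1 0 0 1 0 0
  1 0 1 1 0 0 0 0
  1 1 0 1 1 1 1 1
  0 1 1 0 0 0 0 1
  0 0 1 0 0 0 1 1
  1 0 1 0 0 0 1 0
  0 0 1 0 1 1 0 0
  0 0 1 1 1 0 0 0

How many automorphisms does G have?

14

Vertex 2 is the unique vertex of degree 7; the remaining 7 vertices each have degree 3 and induce a cycle, so G is the wheel on 8 vertices with hub 2. With the hub fixed, the remaining symmetry is that of the rim cycle C_7, giving the dihedral group D_7.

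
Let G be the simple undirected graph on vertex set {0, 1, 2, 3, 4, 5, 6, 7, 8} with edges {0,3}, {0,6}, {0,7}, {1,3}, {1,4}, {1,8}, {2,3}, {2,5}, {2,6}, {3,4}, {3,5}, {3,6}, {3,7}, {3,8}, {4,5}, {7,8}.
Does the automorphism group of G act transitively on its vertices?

No

Vertex 3 is the only vertex of degree 8, so every automorphism fixes it; G is not vertex-transitive.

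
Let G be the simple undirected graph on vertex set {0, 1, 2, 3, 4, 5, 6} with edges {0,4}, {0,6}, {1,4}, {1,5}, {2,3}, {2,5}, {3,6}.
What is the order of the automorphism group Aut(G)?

14

G is 2-regular and connected on 7 vertices, i.e. the cycle C_7. The automorphisms of the 7-cycle are exactly the symmetries of a regular 7-gon: the dihedral group D_7, |D_7| = 14.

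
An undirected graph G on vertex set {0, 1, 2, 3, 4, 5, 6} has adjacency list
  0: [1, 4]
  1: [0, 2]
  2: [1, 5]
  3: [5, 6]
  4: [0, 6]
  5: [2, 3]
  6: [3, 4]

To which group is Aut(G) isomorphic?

Every vertex has degree 2 and the graph is connected, so G is the 7-cycle C_7. The automorphisms of the 7-cycle are exactly the symmetries of a regular 7-gon: the dihedral group D_7, |D_7| = 14.

the dihedral group of order 14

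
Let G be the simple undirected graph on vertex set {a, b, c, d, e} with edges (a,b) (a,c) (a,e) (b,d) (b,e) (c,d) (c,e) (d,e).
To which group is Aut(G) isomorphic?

the dihedral group of order 8

Vertex e is the unique vertex of degree 4; the remaining 4 vertices each have degree 3 and induce a cycle, so G is the wheel on 5 vertices with hub e. With the hub fixed, the remaining symmetry is that of the rim cycle C_4, giving the dihedral group D_4.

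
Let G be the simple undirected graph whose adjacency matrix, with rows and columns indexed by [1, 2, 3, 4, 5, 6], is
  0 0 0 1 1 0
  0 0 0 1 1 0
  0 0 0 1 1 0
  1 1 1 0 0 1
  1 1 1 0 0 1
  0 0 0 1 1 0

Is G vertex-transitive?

No

Automorphisms preserve degree, but G has vertices of degree 2 and vertices of degree 4; no automorphism maps one to the other, so G is not vertex-transitive.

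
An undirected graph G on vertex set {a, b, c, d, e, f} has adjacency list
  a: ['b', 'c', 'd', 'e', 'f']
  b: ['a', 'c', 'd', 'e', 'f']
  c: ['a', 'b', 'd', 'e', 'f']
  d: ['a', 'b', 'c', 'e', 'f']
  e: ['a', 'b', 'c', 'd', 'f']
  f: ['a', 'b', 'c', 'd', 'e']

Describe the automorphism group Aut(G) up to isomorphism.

S_6

Every vertex has degree 5, so G is the complete graph K_6. Any permutation of the 6 vertices preserves K_6, so Aut(K_6) = S_6 of order 6! = 720.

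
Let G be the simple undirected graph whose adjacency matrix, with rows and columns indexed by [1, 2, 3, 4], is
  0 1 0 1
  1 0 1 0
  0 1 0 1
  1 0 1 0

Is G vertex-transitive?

Yes

G is 2-regular and bipartite on 2^2 = 4 vertices with girth 4; it is the hypercube graph Q_2. Aut(Q_2) consists of the signed permutations of the 2 coordinate axes: 2! permutations times 2^2 sign flips, so |Aut| = 2^2·2! = 8. This group acts transitively on the 4 vertices.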